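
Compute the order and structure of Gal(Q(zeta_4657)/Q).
|Gal(Q(zeta_4657)/Q)| = phi(4657) = 4656; group ≅ (Z/4657Z)^* ≅ Z/4656Z

The n-th cyclotomic polynomial Φ_4657(x) is the minimal polynomial of zeta_4657 over Q and has degree phi(4657) = 4656. So Q(zeta_4657) is a degree-4656 Galois extension with Galois group (Z/4657Z)^*. (Z/4657Z)^* is cyclic since 4657 is an odd prime power (or 4). Hence Gal(Q(zeta_4657)/Q) ≅ Z/4656Z.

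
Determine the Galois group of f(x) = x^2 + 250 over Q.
Gal(K/Q) = Z/2Z (cyclic of order 2)

x^2 + 250 is irreducible over Q since -250 is not a rational square. The splitting field Q(sqrt(-250)) has degree 2 over Q, and its unique nontrivial automorphism is sqrt(-250) ↦ -sqrt(-250). Hence Gal(Q(sqrt(-250))/Q) = Z/2Z.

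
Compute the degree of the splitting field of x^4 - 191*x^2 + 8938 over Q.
[K:Q] = 4

f factors as (x^2 - 109)(x^2 - 82); the splitting field is K = Q(sqrt(109), sqrt(82)). Since 109, 82, and 8938 are all non-squares in Q, the three subfields Q(sqrt(109)), Q(sqrt(82)), Q(sqrt(8938)) are distinct degree-2 extensions, so [K:Q] = 4 (Klein four Galois group).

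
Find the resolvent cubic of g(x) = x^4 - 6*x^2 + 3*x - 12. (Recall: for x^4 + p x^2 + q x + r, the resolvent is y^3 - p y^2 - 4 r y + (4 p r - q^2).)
h(y) = y^3 + 6*y^2 + 48*y + 279

Identify coefficients: p = -6, q = 3, r = -12.
Plug into h(y) = y^3 - p y^2 - 4 r y + (4 p r - q^2):
  h(y) = y^3 - (-6) y^2 - 4*(-12) y + (4*(-6)*(-12) - (3)^2)
       = y^3 + (6) y^2 + (48) y + (279).
Simplifying: h(y) = y^3 + 6*y^2 + 48*y + 279.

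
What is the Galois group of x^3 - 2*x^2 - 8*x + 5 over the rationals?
Gal(K/Q) = S_3 (symmetric group of order 6)

Compute the discriminant of x^3 + (-2)*x^2 + (-8)*x + (5): Δ = 3229. Since Δ is not a rational square, the Galois group is not contained in A_3; it must be the full S_3 (irreducibility of the cubic rules out anything smaller).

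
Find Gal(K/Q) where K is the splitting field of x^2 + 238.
Gal(K/Q) = Z/2Z (cyclic of order 2)

x^2 + 238 is irreducible over Q since -238 is not a rational square. The splitting field Q(sqrt(-238)) has degree 2 over Q, and its unique nontrivial automorphism is sqrt(-238) ↦ -sqrt(-238). Hence Gal(Q(sqrt(-238))/Q) = Z/2Z.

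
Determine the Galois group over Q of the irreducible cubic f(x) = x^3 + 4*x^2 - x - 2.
Gal(K/Q) = S_3 (symmetric group of order 6)

Compute the discriminant of x^3 + (4)*x^2 + (-1)*x + (-2): Δ = 568. Since Δ is not a rational square, the Galois group is not contained in A_3; it must be the full S_3 (irreducibility of the cubic rules out anything smaller).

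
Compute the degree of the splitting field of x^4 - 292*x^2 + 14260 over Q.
[K:Q] = 4

f factors as (x^2 - 62)(x^2 - 230); the splitting field is K = Q(sqrt(62), sqrt(230)). Since 62, 230, and 14260 are all non-squares in Q, the three subfields Q(sqrt(62)), Q(sqrt(230)), Q(sqrt(14260)) are distinct degree-2 extensions, so [K:Q] = 4 (Klein four Galois group).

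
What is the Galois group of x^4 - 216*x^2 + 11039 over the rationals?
Gal(K/Q) = V_4 (Klein four-group, Z/2Z × Z/2Z)

f factors as (x^2 - 83)(x^2 - 133), so the splitting field is K = Q(sqrt(83), sqrt(133)). The elements 83, 133, 11039 are all non-squares in Q, so sqrt(83) and sqrt(133) generate independent quadratic extensions. Thus [K:Q] = 4 and Gal(K/Q) is generated by the two order-2 automorphisms sqrt(83) ↦ -sqrt(83) and sqrt(133) ↦ -sqrt(133), giving V_4.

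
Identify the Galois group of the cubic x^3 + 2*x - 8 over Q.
Gal(K/Q) = S_3 (symmetric group of order 6)

Compute the discriminant of x^3 + (0)*x^2 + (2)*x + (-8): Δ = -1760. Since Δ is not a rational square, the Galois group is not contained in A_3; it must be the full S_3 (irreducibility of the cubic rules out anything smaller).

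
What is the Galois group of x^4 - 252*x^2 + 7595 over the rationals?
Gal(K/Q) = V_4 (Klein four-group, Z/2Z × Z/2Z)

f factors as (x^2 - 217)(x^2 - 35), so the splitting field is K = Q(sqrt(217), sqrt(35)). The elements 217, 35, 7595 are all non-squares in Q, so sqrt(217) and sqrt(35) generate independent quadratic extensions. Thus [K:Q] = 4 and Gal(K/Q) is generated by the two order-2 automorphisms sqrt(217) ↦ -sqrt(217) and sqrt(35) ↦ -sqrt(35), giving V_4.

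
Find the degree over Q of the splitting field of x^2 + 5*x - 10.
[K:Q] = 2

The discriminant of x^2 + (5)*x + (-10) is b^2 - 4c = 25 - (-40) = 65. Since 65 is not a perfect square in Q, the polynomial is irreducible over Q. Its two roots generate a degree-2 extension, so [K:Q] = 2.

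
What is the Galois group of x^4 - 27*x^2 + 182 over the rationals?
Gal(K/Q) = V_4 (Klein four-group, Z/2Z × Z/2Z)

f factors as (x^2 - 14)(x^2 - 13), so the splitting field is K = Q(sqrt(14), sqrt(13)). The elements 14, 13, 182 are all non-squares in Q, so sqrt(14) and sqrt(13) generate independent quadratic extensions. Thus [K:Q] = 4 and Gal(K/Q) is generated by the two order-2 automorphisms sqrt(14) ↦ -sqrt(14) and sqrt(13) ↦ -sqrt(13), giving V_4.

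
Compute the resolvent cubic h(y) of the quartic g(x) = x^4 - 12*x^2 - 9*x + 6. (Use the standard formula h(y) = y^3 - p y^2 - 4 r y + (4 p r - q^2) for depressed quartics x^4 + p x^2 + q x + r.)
h(y) = y^3 + 12*y^2 - 24*y - 369

Identify coefficients: p = -12, q = -9, r = 6.
Plug into h(y) = y^3 - p y^2 - 4 r y + (4 p r - q^2):
  h(y) = y^3 - (-12) y^2 - 4*(6) y + (4*(-12)*(6) - (-9)^2)
       = y^3 + (12) y^2 + (-24) y + (-369).
Simplifying: h(y) = y^3 + 12*y^2 - 24*y - 369.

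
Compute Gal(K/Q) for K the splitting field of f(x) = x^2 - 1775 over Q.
Gal(K/Q) = Z/2Z (cyclic of order 2)

x^2 - 1775 is irreducible over Q since 1775 is not a rational square. The splitting field Q(sqrt(1775)) has degree 2 over Q, and its unique nontrivial automorphism is sqrt(1775) ↦ -sqrt(1775). Hence Gal(Q(sqrt(1775))/Q) = Z/2Z.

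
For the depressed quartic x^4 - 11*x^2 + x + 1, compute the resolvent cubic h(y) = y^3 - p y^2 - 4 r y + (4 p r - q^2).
h(y) = y^3 + 11*y^2 - 4*y - 45

Identify coefficients: p = -11, q = 1, r = 1.
Plug into h(y) = y^3 - p y^2 - 4 r y + (4 p r - q^2):
  h(y) = y^3 - (-11) y^2 - 4*(1) y + (4*(-11)*(1) - (1)^2)
       = y^3 + (11) y^2 + (-4) y + (-45).
Simplifying: h(y) = y^3 + 11*y^2 - 4*y - 45.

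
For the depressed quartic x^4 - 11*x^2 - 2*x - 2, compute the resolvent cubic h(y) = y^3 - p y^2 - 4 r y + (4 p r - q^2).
h(y) = y^3 + 11*y^2 + 8*y + 84

Identify coefficients: p = -11, q = -2, r = -2.
Plug into h(y) = y^3 - p y^2 - 4 r y + (4 p r - q^2):
  h(y) = y^3 - (-11) y^2 - 4*(-2) y + (4*(-11)*(-2) - (-2)^2)
       = y^3 + (11) y^2 + (8) y + (84).
Simplifying: h(y) = y^3 + 11*y^2 + 8*y + 84.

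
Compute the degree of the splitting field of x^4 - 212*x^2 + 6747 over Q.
[K:Q] = 4

f factors as (x^2 - 39)(x^2 - 173); the splitting field is K = Q(sqrt(39), sqrt(173)). Since 39, 173, and 6747 are all non-squares in Q, the three subfields Q(sqrt(39)), Q(sqrt(173)), Q(sqrt(6747)) are distinct degree-2 extensions, so [K:Q] = 4 (Klein four Galois group).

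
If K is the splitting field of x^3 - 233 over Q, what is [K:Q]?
[K:Q] = 6

x^3 - 233 has one real root r = 233^(1/3) and two complex roots r*zeta_3, r*zeta_3^2 where zeta_3 = e^(2*pi*i/3). The splitting field is Q(r, zeta_3). [Q(r):Q] = 3 and [Q(zeta_3):Q] = 2 with gcd = 1, so [Q(r, zeta_3):Q] = 3 * 2 = 6.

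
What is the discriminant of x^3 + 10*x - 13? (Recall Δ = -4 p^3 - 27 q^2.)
Δ = -8563

For a depressed cubic x^3 + p x + q the discriminant is Δ = -4 p^3 - 27 q^2 = -4*(10)^3 - 27*(-13)^2 = -4000 - 4563 = -8563.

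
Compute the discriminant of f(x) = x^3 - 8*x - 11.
Δ = -1219

For a depressed cubic x^3 + p x + q the discriminant is Δ = -4 p^3 - 27 q^2 = -4*(-8)^3 - 27*(-11)^2 = 2048 - 3267 = -1219.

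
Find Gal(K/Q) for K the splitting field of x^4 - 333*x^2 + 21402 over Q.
Gal(K/Q) = V_4 (Klein four-group, Z/2Z × Z/2Z)

f factors as (x^2 - 246)(x^2 - 87), so the splitting field is K = Q(sqrt(246), sqrt(87)). The elements 246, 87, 21402 are all non-squares in Q, so sqrt(246) and sqrt(87) generate independent quadratic extensions. Thus [K:Q] = 4 and Gal(K/Q) is generated by the two order-2 automorphisms sqrt(246) ↦ -sqrt(246) and sqrt(87) ↦ -sqrt(87), giving V_4.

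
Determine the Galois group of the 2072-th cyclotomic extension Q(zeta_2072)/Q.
|Gal(Q(zeta_2072)/Q)| = phi(2072) = 864; group ≅ (Z/2072Z)^* ≅ Z/2Z × Z/2Z × Z/6Z × Z/36Z

The n-th cyclotomic polynomial Φ_2072(x) is the minimal polynomial of zeta_2072 over Q and has degree phi(2072) = 864. So Q(zeta_2072) is a degree-864 Galois extension with Galois group (Z/2072Z)^*. By CRT, (Z/2072Z)^* ≅ (Z/8Z)^* × (Z/7Z)^* × (Z/37Z)^*. Each prime-power unit group is (Z/8Z)^* ≅ Z/2Z × Z/2Z; (Z/7Z)^* ≅ Z/6Z; (Z/37Z)^* ≅ Z/36Z. Hence Gal(Q(zeta_2072)/Q) ≅ Z/2Z × Z/2Z × Z/6Z × Z/36Z.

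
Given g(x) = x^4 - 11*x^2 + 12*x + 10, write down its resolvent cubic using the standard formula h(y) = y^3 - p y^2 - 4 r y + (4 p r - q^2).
h(y) = y^3 + 11*y^2 - 40*y - 584

Identify coefficients: p = -11, q = 12, r = 10.
Plug into h(y) = y^3 - p y^2 - 4 r y + (4 p r - q^2):
  h(y) = y^3 - (-11) y^2 - 4*(10) y + (4*(-11)*(10) - (12)^2)
       = y^3 + (11) y^2 + (-40) y + (-584).
Simplifying: h(y) = y^3 + 11*y^2 - 40*y - 584.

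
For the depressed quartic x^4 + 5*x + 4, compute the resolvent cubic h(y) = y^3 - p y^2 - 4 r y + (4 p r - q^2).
h(y) = y^3 - 16*y - 25

Identify coefficients: p = 0, q = 5, r = 4.
Plug into h(y) = y^3 - p y^2 - 4 r y + (4 p r - q^2):
  h(y) = y^3 - (0) y^2 - 4*(4) y + (4*(0)*(4) - (5)^2)
       = y^3 + (0) y^2 + (-16) y + (-25).
Simplifying: h(y) = y^3 - 16*y - 25.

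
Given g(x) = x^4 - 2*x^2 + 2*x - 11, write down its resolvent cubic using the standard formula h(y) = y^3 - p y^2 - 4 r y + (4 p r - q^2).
h(y) = y^3 + 2*y^2 + 44*y + 84

Identify coefficients: p = -2, q = 2, r = -11.
Plug into h(y) = y^3 - p y^2 - 4 r y + (4 p r - q^2):
  h(y) = y^3 - (-2) y^2 - 4*(-11) y + (4*(-2)*(-11) - (2)^2)
       = y^3 + (2) y^2 + (44) y + (84).
Simplifying: h(y) = y^3 + 2*y^2 + 44*y + 84.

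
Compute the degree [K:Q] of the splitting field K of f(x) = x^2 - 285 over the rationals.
[K:Q] = 2

The polynomial x^2 - 285 is irreducible over Q since 285 is not a perfect square. Its splitting field is Q(sqrt(285)), which has degree 2 over Q.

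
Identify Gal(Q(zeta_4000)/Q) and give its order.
|Gal(Q(zeta_4000)/Q)| = phi(4000) = 1600; group ≅ (Z/4000Z)^* ≅ Z/2Z × Z/8Z × Z/100Z

The n-th cyclotomic polynomial Φ_4000(x) is the minimal polynomial of zeta_4000 over Q and has degree phi(4000) = 1600. So Q(zeta_4000) is a degree-1600 Galois extension with Galois group (Z/4000Z)^*. By CRT, (Z/4000Z)^* ≅ (Z/32Z)^* × (Z/125Z)^*. Each prime-power unit group is (Z/32Z)^* ≅ Z/2Z × Z/8Z; (Z/125Z)^* ≅ Z/100Z. Hence Gal(Q(zeta_4000)/Q) ≅ Z/2Z × Z/8Z × Z/100Z.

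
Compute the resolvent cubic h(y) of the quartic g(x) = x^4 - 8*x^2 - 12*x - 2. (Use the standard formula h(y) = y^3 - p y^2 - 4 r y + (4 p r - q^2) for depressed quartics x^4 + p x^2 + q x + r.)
h(y) = y^3 + 8*y^2 + 8*y - 80

Identify coefficients: p = -8, q = -12, r = -2.
Plug into h(y) = y^3 - p y^2 - 4 r y + (4 p r - q^2):
  h(y) = y^3 - (-8) y^2 - 4*(-2) y + (4*(-8)*(-2) - (-12)^2)
       = y^3 + (8) y^2 + (8) y + (-80).
Simplifying: h(y) = y^3 + 8*y^2 + 8*y - 80.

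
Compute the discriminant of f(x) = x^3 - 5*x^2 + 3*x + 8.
Δ = 229

For x^3 + a x^2 + b x + c the discriminant is Δ = 18 a b c - 4 a^3 c + a^2 b^2 - 4 b^3 - 27 c^2.
Plug a = -5, b = 3, c = 8:
  18*(-5)*(3)*(8) - 4*(-5)^3*(8) + (-5)^2*(3)^2 - 4*(3)^3 - 27*(8)^2
  = -2160 + (4000) + 225 + (-108) + (-1728)
  = 229.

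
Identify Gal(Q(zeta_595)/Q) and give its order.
|Gal(Q(zeta_595)/Q)| = phi(595) = 384; group ≅ (Z/595Z)^* ≅ Z/4Z × Z/6Z × Z/16Z

The n-th cyclotomic polynomial Φ_595(x) is the minimal polynomial of zeta_595 over Q and has degree phi(595) = 384. So Q(zeta_595) is a degree-384 Galois extension with Galois group (Z/595Z)^*. By CRT, (Z/595Z)^* ≅ (Z/5Z)^* × (Z/7Z)^* × (Z/17Z)^*. Each prime-power unit group is (Z/5Z)^* ≅ Z/4Z; (Z/7Z)^* ≅ Z/6Z; (Z/17Z)^* ≅ Z/16Z. Hence Gal(Q(zeta_595)/Q) ≅ Z/4Z × Z/6Z × Z/16Z.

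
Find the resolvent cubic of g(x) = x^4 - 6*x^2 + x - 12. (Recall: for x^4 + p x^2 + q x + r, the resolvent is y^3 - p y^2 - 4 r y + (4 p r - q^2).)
h(y) = y^3 + 6*y^2 + 48*y + 287

Identify coefficients: p = -6, q = 1, r = -12.
Plug into h(y) = y^3 - p y^2 - 4 r y + (4 p r - q^2):
  h(y) = y^3 - (-6) y^2 - 4*(-12) y + (4*(-6)*(-12) - (1)^2)
       = y^3 + (6) y^2 + (48) y + (287).
Simplifying: h(y) = y^3 + 6*y^2 + 48*y + 287.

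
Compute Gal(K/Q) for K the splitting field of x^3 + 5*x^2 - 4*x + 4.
Gal(K/Q) = S_3 (symmetric group of order 6)

Compute the discriminant of x^3 + (5)*x^2 + (-4)*x + (4): Δ = -3216. Since Δ is not a rational square, the Galois group is not contained in A_3; it must be the full S_3 (irreducibility of the cubic rules out anything smaller).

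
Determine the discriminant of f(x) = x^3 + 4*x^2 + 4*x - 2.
Δ = -172

For x^3 + a x^2 + b x + c the discriminant is Δ = 18 a b c - 4 a^3 c + a^2 b^2 - 4 b^3 - 27 c^2.
Plug a = 4, b = 4, c = -2:
  18*(4)*(4)*(-2) - 4*(4)^3*(-2) + (4)^2*(4)^2 - 4*(4)^3 - 27*(-2)^2
  = -576 + (512) + 256 + (-256) + (-108)
  = -172.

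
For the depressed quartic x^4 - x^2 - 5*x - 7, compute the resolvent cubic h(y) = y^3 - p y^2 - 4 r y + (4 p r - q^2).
h(y) = y^3 + y^2 + 28*y + 3

Identify coefficients: p = -1, q = -5, r = -7.
Plug into h(y) = y^3 - p y^2 - 4 r y + (4 p r - q^2):
  h(y) = y^3 - (-1) y^2 - 4*(-7) y + (4*(-1)*(-7) - (-5)^2)
       = y^3 + (1) y^2 + (28) y + (3).
Simplifying: h(y) = y^3 + y^2 + 28*y + 3.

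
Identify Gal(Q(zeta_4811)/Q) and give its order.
|Gal(Q(zeta_4811)/Q)| = phi(4811) = 4512; group ≅ (Z/4811Z)^* ≅ Z/16Z × Z/282Z

The n-th cyclotomic polynomial Φ_4811(x) is the minimal polynomial of zeta_4811 over Q and has degree phi(4811) = 4512. So Q(zeta_4811) is a degree-4512 Galois extension with Galois group (Z/4811Z)^*. By CRT, (Z/4811Z)^* ≅ (Z/17Z)^* × (Z/283Z)^*. Each prime-power unit group is (Z/17Z)^* ≅ Z/16Z; (Z/283Z)^* ≅ Z/282Z. Hence Gal(Q(zeta_4811)/Q) ≅ Z/16Z × Z/282Z.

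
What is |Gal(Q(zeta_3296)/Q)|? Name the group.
|Gal(Q(zeta_3296)/Q)| = phi(3296) = 1632; group ≅ (Z/3296Z)^* ≅ Z/2Z × Z/8Z × Z/102Z

The n-th cyclotomic polynomial Φ_3296(x) is the minimal polynomial of zeta_3296 over Q and has degree phi(3296) = 1632. So Q(zeta_3296) is a degree-1632 Galois extension with Galois group (Z/3296Z)^*. By CRT, (Z/3296Z)^* ≅ (Z/32Z)^* × (Z/103Z)^*. Each prime-power unit group is (Z/32Z)^* ≅ Z/2Z × Z/8Z; (Z/103Z)^* ≅ Z/102Z. Hence Gal(Q(zeta_3296)/Q) ≅ Z/2Z × Z/8Z × Z/102Z.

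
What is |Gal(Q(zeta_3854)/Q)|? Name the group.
|Gal(Q(zeta_3854)/Q)| = phi(3854) = 1840; group ≅ (Z/3854Z)^* ≅ Z/40Z × Z/46Z

The n-th cyclotomic polynomial Φ_3854(x) is the minimal polynomial of zeta_3854 over Q and has degree phi(3854) = 1840. So Q(zeta_3854) is a degree-1840 Galois extension with Galois group (Z/3854Z)^*. By CRT, (Z/3854Z)^* ≅ (Z/2Z)^* × (Z/41Z)^* × (Z/47Z)^*. Each prime-power unit group is (Z/2Z)^* ≅ trivial group (order 1); (Z/41Z)^* ≅ Z/40Z; (Z/47Z)^* ≅ Z/46Z. Hence Gal(Q(zeta_3854)/Q) ≅ Z/40Z × Z/46Z.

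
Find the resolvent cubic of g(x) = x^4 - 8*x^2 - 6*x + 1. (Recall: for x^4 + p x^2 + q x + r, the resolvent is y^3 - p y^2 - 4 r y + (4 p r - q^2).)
h(y) = y^3 + 8*y^2 - 4*y - 68

Identify coefficients: p = -8, q = -6, r = 1.
Plug into h(y) = y^3 - p y^2 - 4 r y + (4 p r - q^2):
  h(y) = y^3 - (-8) y^2 - 4*(1) y + (4*(-8)*(1) - (-6)^2)
       = y^3 + (8) y^2 + (-4) y + (-68).
Simplifying: h(y) = y^3 + 8*y^2 - 4*y - 68.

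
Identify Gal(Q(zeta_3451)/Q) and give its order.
|Gal(Q(zeta_3451)/Q)| = phi(3451) = 2688; group ≅ (Z/3451Z)^* ≅ Z/6Z × Z/16Z × Z/28Z

The n-th cyclotomic polynomial Φ_3451(x) is the minimal polynomial of zeta_3451 over Q and has degree phi(3451) = 2688. So Q(zeta_3451) is a degree-2688 Galois extension with Galois group (Z/3451Z)^*. By CRT, (Z/3451Z)^* ≅ (Z/7Z)^* × (Z/17Z)^* × (Z/29Z)^*. Each prime-power unit group is (Z/7Z)^* ≅ Z/6Z; (Z/17Z)^* ≅ Z/16Z; (Z/29Z)^* ≅ Z/28Z. Hence Gal(Q(zeta_3451)/Q) ≅ Z/6Z × Z/16Z × Z/28Z.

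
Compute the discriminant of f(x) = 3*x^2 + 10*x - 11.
Δ = 232

For a quadratic a x^2 + b x + c the discriminant is Δ = b^2 - 4ac = (10)^2 - 4*(3)*(-11) = 100 - (-132) = 232.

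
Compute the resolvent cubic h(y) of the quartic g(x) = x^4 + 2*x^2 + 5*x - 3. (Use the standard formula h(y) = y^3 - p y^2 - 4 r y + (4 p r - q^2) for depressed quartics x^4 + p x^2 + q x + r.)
h(y) = y^3 - 2*y^2 + 12*y - 49

Identify coefficients: p = 2, q = 5, r = -3.
Plug into h(y) = y^3 - p y^2 - 4 r y + (4 p r - q^2):
  h(y) = y^3 - (2) y^2 - 4*(-3) y + (4*(2)*(-3) - (5)^2)
       = y^3 + (-2) y^2 + (12) y + (-49).
Simplifying: h(y) = y^3 - 2*y^2 + 12*y - 49.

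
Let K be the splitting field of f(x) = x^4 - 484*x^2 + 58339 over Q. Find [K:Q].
[K:Q] = 4

f factors as (x^2 - 257)(x^2 - 227); the splitting field is K = Q(sqrt(257), sqrt(227)). Since 257, 227, and 58339 are all non-squares in Q, the three subfields Q(sqrt(257)), Q(sqrt(227)), Q(sqrt(58339)) are distinct degree-2 extensions, so [K:Q] = 4 (Klein four Galois group).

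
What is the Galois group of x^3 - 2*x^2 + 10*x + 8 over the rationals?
Gal(K/Q) = S_3 (symmetric group of order 6)

Compute the discriminant of x^3 + (-2)*x^2 + (10)*x + (8): Δ = -7952. Since Δ is not a rational square, the Galois group is not contained in A_3; it must be the full S_3 (irreducibility of the cubic rules out anything smaller).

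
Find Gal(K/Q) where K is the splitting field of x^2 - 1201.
Gal(K/Q) = Z/2Z (cyclic of order 2)

x^2 - 1201 is irreducible over Q since 1201 is not a rational square. The splitting field Q(sqrt(1201)) has degree 2 over Q, and its unique nontrivial automorphism is sqrt(1201) ↦ -sqrt(1201). Hence Gal(Q(sqrt(1201))/Q) = Z/2Z.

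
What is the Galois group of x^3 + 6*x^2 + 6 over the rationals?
Gal(K/Q) = S_3 (symmetric group of order 6)

Compute the discriminant of x^3 + (6)*x^2 + (0)*x + (6): Δ = -6156. Since Δ is not a rational square, the Galois group is not contained in A_3; it must be the full S_3 (irreducibility of the cubic rules out anything smaller).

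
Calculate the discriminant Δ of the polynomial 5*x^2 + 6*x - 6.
Δ = 156

For a quadratic a x^2 + b x + c the discriminant is Δ = b^2 - 4ac = (6)^2 - 4*(5)*(-6) = 36 - (-120) = 156.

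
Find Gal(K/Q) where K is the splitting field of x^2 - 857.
Gal(K/Q) = Z/2Z (cyclic of order 2)

x^2 - 857 is irreducible over Q since 857 is not a rational square. The splitting field Q(sqrt(857)) has degree 2 over Q, and its unique nontrivial automorphism is sqrt(857) ↦ -sqrt(857). Hence Gal(Q(sqrt(857))/Q) = Z/2Z.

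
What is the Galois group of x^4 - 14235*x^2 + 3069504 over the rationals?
Gal(K/Q) = Z/2Z (cyclic of order 2)

f factors as (x^2 - 14016)(x^2 - 219), so the splitting field is K = Q(sqrt(14016), sqrt(219)). The squarefree part of 14016 is 219 and the squarefree part of 219 is also 219, so sqrt(14016) and sqrt(219) are both rational multiples of sqrt(219). Hence Q(sqrt(14016)) = Q(sqrt(219)) = Q(sqrt(219)), and the splitting field collapses to a single degree-2 extension with Galois group Z/2Z.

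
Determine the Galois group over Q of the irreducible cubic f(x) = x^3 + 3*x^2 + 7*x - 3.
Gal(K/Q) = S_3 (symmetric group of order 6)

Compute the discriminant of x^3 + (3)*x^2 + (7)*x + (-3): Δ = -1984. Since Δ is not a rational square, the Galois group is not contained in A_3; it must be the full S_3 (irreducibility of the cubic rules out anything smaller).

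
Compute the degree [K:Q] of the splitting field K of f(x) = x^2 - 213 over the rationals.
[K:Q] = 2

The polynomial x^2 - 213 is irreducible over Q since 213 is not a perfect square. Its splitting field is Q(sqrt(213)), which has degree 2 over Q.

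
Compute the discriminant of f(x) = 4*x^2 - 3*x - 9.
Δ = 153

For a quadratic a x^2 + b x + c the discriminant is Δ = b^2 - 4ac = (-3)^2 - 4*(4)*(-9) = 9 - (-144) = 153.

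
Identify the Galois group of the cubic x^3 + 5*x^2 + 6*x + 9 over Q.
Gal(K/Q) = S_3 (symmetric group of order 6)

Compute the discriminant of x^3 + (5)*x^2 + (6)*x + (9): Δ = -1791. Since Δ is not a rational square, the Galois group is not contained in A_3; it must be the full S_3 (irreducibility of the cubic rules out anything smaller).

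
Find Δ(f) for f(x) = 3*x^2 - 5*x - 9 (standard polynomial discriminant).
Δ = 133

For a quadratic a x^2 + b x + c the discriminant is Δ = b^2 - 4ac = (-5)^2 - 4*(3)*(-9) = 25 - (-108) = 133.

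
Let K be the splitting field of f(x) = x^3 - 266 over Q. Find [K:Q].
[K:Q] = 6

x^3 - 266 has one real root r = 266^(1/3) and two complex roots r*zeta_3, r*zeta_3^2 where zeta_3 = e^(2*pi*i/3). The splitting field is Q(r, zeta_3). [Q(r):Q] = 3 and [Q(zeta_3):Q] = 2 with gcd = 1, so [Q(r, zeta_3):Q] = 3 * 2 = 6.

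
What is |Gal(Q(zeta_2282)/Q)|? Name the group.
|Gal(Q(zeta_2282)/Q)| = phi(2282) = 972; group ≅ (Z/2282Z)^* ≅ Z/6Z × Z/162Z

The n-th cyclotomic polynomial Φ_2282(x) is the minimal polynomial of zeta_2282 over Q and has degree phi(2282) = 972. So Q(zeta_2282) is a degree-972 Galois extension with Galois group (Z/2282Z)^*. By CRT, (Z/2282Z)^* ≅ (Z/2Z)^* × (Z/7Z)^* × (Z/163Z)^*. Each prime-power unit group is (Z/2Z)^* ≅ trivial group (order 1); (Z/7Z)^* ≅ Z/6Z; (Z/163Z)^* ≅ Z/162Z. Hence Gal(Q(zeta_2282)/Q) ≅ Z/6Z × Z/162Z.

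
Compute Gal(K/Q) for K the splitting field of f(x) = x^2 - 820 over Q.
Gal(K/Q) = Z/2Z (cyclic of order 2)

x^2 - 820 is irreducible over Q since 820 is not a rational square. The splitting field Q(sqrt(820)) has degree 2 over Q, and its unique nontrivial automorphism is sqrt(820) ↦ -sqrt(820). Hence Gal(Q(sqrt(820))/Q) = Z/2Z.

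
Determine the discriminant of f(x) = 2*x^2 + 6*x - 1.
Δ = 44

For a quadratic a x^2 + b x + c the discriminant is Δ = b^2 - 4ac = (6)^2 - 4*(2)*(-1) = 36 - (-8) = 44.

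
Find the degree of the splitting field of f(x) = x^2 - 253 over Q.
[K:Q] = 2

The polynomial x^2 - 253 is irreducible over Q since 253 is not a perfect square. Its splitting field is Q(sqrt(253)), which has degree 2 over Q.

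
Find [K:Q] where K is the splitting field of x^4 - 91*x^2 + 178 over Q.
[K:Q] = 4

f factors as (x^2 - 2)(x^2 - 89); the splitting field is K = Q(sqrt(2), sqrt(89)). Since 2, 89, and 178 are all non-squares in Q, the three subfields Q(sqrt(2)), Q(sqrt(89)), Q(sqrt(178)) are distinct degree-2 extensions, so [K:Q] = 4 (Klein four Galois group).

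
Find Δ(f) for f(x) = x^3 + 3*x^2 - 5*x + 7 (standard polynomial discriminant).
Δ = -3244

For x^3 + a x^2 + b x + c the discriminant is Δ = 18 a b c - 4 a^3 c + a^2 b^2 - 4 b^3 - 27 c^2.
Plug a = 3, b = -5, c = 7:
  18*(3)*(-5)*(7) - 4*(3)^3*(7) + (3)^2*(-5)^2 - 4*(-5)^3 - 27*(7)^2
  = -1890 + (-756) + 225 + (500) + (-1323)
  = -3244.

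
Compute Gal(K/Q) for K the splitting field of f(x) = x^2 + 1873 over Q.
Gal(K/Q) = Z/2Z (cyclic of order 2)

x^2 + 1873 is irreducible over Q since -1873 is not a rational square. The splitting field Q(sqrt(-1873)) has degree 2 over Q, and its unique nontrivial automorphism is sqrt(-1873) ↦ -sqrt(-1873). Hence Gal(Q(sqrt(-1873))/Q) = Z/2Z.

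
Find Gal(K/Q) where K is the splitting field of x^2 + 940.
Gal(K/Q) = Z/2Z (cyclic of order 2)

x^2 + 940 is irreducible over Q since -940 is not a rational square. The splitting field Q(sqrt(-940)) has degree 2 over Q, and its unique nontrivial automorphism is sqrt(-940) ↦ -sqrt(-940). Hence Gal(Q(sqrt(-940))/Q) = Z/2Z.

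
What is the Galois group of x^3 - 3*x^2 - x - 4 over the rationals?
Gal(K/Q) = S_3 (symmetric group of order 6)

Compute the discriminant of x^3 + (-3)*x^2 + (-1)*x + (-4): Δ = -1067. Since Δ is not a rational square, the Galois group is not contained in A_3; it must be the full S_3 (irreducibility of the cubic rules out anything smaller).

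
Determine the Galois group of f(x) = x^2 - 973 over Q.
Gal(K/Q) = Z/2Z (cyclic of order 2)

x^2 - 973 is irreducible over Q since 973 is not a rational square. The splitting field Q(sqrt(973)) has degree 2 over Q, and its unique nontrivial automorphism is sqrt(973) ↦ -sqrt(973). Hence Gal(Q(sqrt(973))/Q) = Z/2Z.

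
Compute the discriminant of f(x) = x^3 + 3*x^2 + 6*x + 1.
Δ = -351

For x^3 + a x^2 + b x + c the discriminant is Δ = 18 a b c - 4 a^3 c + a^2 b^2 - 4 b^3 - 27 c^2.
Plug a = 3, b = 6, c = 1:
  18*(3)*(6)*(1) - 4*(3)^3*(1) + (3)^2*(6)^2 - 4*(6)^3 - 27*(1)^2
  = 324 + (-108) + 324 + (-864) + (-27)
  = -351.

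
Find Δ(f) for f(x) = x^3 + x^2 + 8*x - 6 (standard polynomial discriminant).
Δ = -3796

For x^3 + a x^2 + b x + c the discriminant is Δ = 18 a b c - 4 a^3 c + a^2 b^2 - 4 b^3 - 27 c^2.
Plug a = 1, b = 8, c = -6:
  18*(1)*(8)*(-6) - 4*(1)^3*(-6) + (1)^2*(8)^2 - 4*(8)^3 - 27*(-6)^2
  = -864 + (24) + 64 + (-2048) + (-972)
  = -3796.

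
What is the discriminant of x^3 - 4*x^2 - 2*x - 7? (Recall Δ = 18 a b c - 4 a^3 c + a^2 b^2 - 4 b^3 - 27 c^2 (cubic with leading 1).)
Δ = -4027

For x^3 + a x^2 + b x + c the discriminant is Δ = 18 a b c - 4 a^3 c + a^2 b^2 - 4 b^3 - 27 c^2.
Plug a = -4, b = -2, c = -7:
  18*(-4)*(-2)*(-7) - 4*(-4)^3*(-7) + (-4)^2*(-2)^2 - 4*(-2)^3 - 27*(-7)^2
  = -1008 + (-1792) + 64 + (32) + (-1323)
  = -4027.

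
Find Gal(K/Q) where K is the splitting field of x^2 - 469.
Gal(K/Q) = Z/2Z (cyclic of order 2)

x^2 - 469 is irreducible over Q since 469 is not a rational square. The splitting field Q(sqrt(469)) has degree 2 over Q, and its unique nontrivial automorphism is sqrt(469) ↦ -sqrt(469). Hence Gal(Q(sqrt(469))/Q) = Z/2Z.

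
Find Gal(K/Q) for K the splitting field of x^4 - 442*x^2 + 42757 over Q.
Gal(K/Q) = V_4 (Klein four-group, Z/2Z × Z/2Z)

f factors as (x^2 - 299)(x^2 - 143), so the splitting field is K = Q(sqrt(299), sqrt(143)). The elements 299, 143, 42757 are all non-squares in Q, so sqrt(299) and sqrt(143) generate independent quadratic extensions. Thus [K:Q] = 4 and Gal(K/Q) is generated by the two order-2 automorphisms sqrt(299) ↦ -sqrt(299) and sqrt(143) ↦ -sqrt(143), giving V_4.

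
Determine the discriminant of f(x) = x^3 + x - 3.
Δ = -247

For x^3 + a x^2 + b x + c the discriminant is Δ = 18 a b c - 4 a^3 c + a^2 b^2 - 4 b^3 - 27 c^2.
Plug a = 0, b = 1, c = -3:
  18*(0)*(1)*(-3) - 4*(0)^3*(-3) + (0)^2*(1)^2 - 4*(1)^3 - 27*(-3)^2
  = 0 + (0) + 0 + (-4) + (-243)
  = -247.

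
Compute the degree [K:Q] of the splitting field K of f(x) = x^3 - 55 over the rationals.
[K:Q] = 6

x^3 - 55 has one real root r = 55^(1/3) and two complex roots r*zeta_3, r*zeta_3^2 where zeta_3 = e^(2*pi*i/3). The splitting field is Q(r, zeta_3). [Q(r):Q] = 3 and [Q(zeta_3):Q] = 2 with gcd = 1, so [Q(r, zeta_3):Q] = 3 * 2 = 6.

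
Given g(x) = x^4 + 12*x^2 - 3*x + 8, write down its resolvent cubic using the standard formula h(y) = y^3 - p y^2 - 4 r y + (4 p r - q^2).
h(y) = y^3 - 12*y^2 - 32*y + 375

Identify coefficients: p = 12, q = -3, r = 8.
Plug into h(y) = y^3 - p y^2 - 4 r y + (4 p r - q^2):
  h(y) = y^3 - (12) y^2 - 4*(8) y + (4*(12)*(8) - (-3)^2)
       = y^3 + (-12) y^2 + (-32) y + (375).
Simplifying: h(y) = y^3 - 12*y^2 - 32*y + 375.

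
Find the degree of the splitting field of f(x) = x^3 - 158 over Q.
[K:Q] = 6

x^3 - 158 has one real root r = 158^(1/3) and two complex roots r*zeta_3, r*zeta_3^2 where zeta_3 = e^(2*pi*i/3). The splitting field is Q(r, zeta_3). [Q(r):Q] = 3 and [Q(zeta_3):Q] = 2 with gcd = 1, so [Q(r, zeta_3):Q] = 3 * 2 = 6.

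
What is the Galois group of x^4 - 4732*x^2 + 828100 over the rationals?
Gal(K/Q) = Z/2Z (cyclic of order 2)

f factors as (x^2 - 4550)(x^2 - 182), so the splitting field is K = Q(sqrt(4550), sqrt(182)). The squarefree part of 4550 is 182 and the squarefree part of 182 is also 182, so sqrt(4550) and sqrt(182) are both rational multiples of sqrt(182). Hence Q(sqrt(4550)) = Q(sqrt(182)) = Q(sqrt(182)), and the splitting field collapses to a single degree-2 extension with Galois group Z/2Z.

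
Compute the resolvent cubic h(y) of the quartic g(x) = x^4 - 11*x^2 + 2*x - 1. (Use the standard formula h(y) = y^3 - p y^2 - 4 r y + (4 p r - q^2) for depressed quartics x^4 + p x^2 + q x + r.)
h(y) = y^3 + 11*y^2 + 4*y + 40

Identify coefficients: p = -11, q = 2, r = -1.
Plug into h(y) = y^3 - p y^2 - 4 r y + (4 p r - q^2):
  h(y) = y^3 - (-11) y^2 - 4*(-1) y + (4*(-11)*(-1) - (2)^2)
       = y^3 + (11) y^2 + (4) y + (40).
Simplifying: h(y) = y^3 + 11*y^2 + 4*y + 40.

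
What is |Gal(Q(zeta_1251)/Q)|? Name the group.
|Gal(Q(zeta_1251)/Q)| = phi(1251) = 828; group ≅ (Z/1251Z)^* ≅ Z/6Z × Z/138Z

The n-th cyclotomic polynomial Φ_1251(x) is the minimal polynomial of zeta_1251 over Q and has degree phi(1251) = 828. So Q(zeta_1251) is a degree-828 Galois extension with Galois group (Z/1251Z)^*. By CRT, (Z/1251Z)^* ≅ (Z/9Z)^* × (Z/139Z)^*. Each prime-power unit group is (Z/9Z)^* ≅ Z/6Z; (Z/139Z)^* ≅ Z/138Z. Hence Gal(Q(zeta_1251)/Q) ≅ Z/6Z × Z/138Z.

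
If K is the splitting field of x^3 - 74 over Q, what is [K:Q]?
[K:Q] = 6

x^3 - 74 has one real root r = 74^(1/3) and two complex roots r*zeta_3, r*zeta_3^2 where zeta_3 = e^(2*pi*i/3). The splitting field is Q(r, zeta_3). [Q(r):Q] = 3 and [Q(zeta_3):Q] = 2 with gcd = 1, so [Q(r, zeta_3):Q] = 3 * 2 = 6.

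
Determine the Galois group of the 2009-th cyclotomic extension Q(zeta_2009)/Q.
|Gal(Q(zeta_2009)/Q)| = phi(2009) = 1680; group ≅ (Z/2009Z)^* ≅ Z/40Z × Z/42Z

The n-th cyclotomic polynomial Φ_2009(x) is the minimal polynomial of zeta_2009 over Q and has degree phi(2009) = 1680. So Q(zeta_2009) is a degree-1680 Galois extension with Galois group (Z/2009Z)^*. By CRT, (Z/2009Z)^* ≅ (Z/49Z)^* × (Z/41Z)^*. Each prime-power unit group is (Z/49Z)^* ≅ Z/42Z; (Z/41Z)^* ≅ Z/40Z. Hence Gal(Q(zeta_2009)/Q) ≅ Z/40Z × Z/42Z.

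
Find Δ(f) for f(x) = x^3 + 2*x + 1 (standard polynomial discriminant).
Δ = -59

For a depressed cubic x^3 + p x + q the discriminant is Δ = -4 p^3 - 27 q^2 = -4*(2)^3 - 27*(1)^2 = -32 - 27 = -59.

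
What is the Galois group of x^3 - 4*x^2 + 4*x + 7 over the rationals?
Gal(K/Q) = S_3 (symmetric group of order 6)

Compute the discriminant of x^3 + (-4)*x^2 + (4)*x + (7): Δ = -1547. Since Δ is not a rational square, the Galois group is not contained in A_3; it must be the full S_3 (irreducibility of the cubic rules out anything smaller).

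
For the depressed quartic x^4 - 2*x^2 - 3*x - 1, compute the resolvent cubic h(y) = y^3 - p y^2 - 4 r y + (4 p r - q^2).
h(y) = y^3 + 2*y^2 + 4*y - 1

Identify coefficients: p = -2, q = -3, r = -1.
Plug into h(y) = y^3 - p y^2 - 4 r y + (4 p r - q^2):
  h(y) = y^3 - (-2) y^2 - 4*(-1) y + (4*(-2)*(-1) - (-3)^2)
       = y^3 + (2) y^2 + (4) y + (-1).
Simplifying: h(y) = y^3 + 2*y^2 + 4*y - 1.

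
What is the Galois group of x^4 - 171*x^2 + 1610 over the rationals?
Gal(K/Q) = V_4 (Klein four-group, Z/2Z × Z/2Z)

f factors as (x^2 - 161)(x^2 - 10), so the splitting field is K = Q(sqrt(161), sqrt(10)). The elements 161, 10, 1610 are all non-squares in Q, so sqrt(161) and sqrt(10) generate independent quadratic extensions. Thus [K:Q] = 4 and Gal(K/Q) is generated by the two order-2 automorphisms sqrt(161) ↦ -sqrt(161) and sqrt(10) ↦ -sqrt(10), giving V_4.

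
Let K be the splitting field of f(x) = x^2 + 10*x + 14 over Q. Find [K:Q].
[K:Q] = 2

The discriminant of x^2 + (10)*x + (14) is b^2 - 4c = 100 - (56) = 44. Since 44 is not a perfect square in Q, the polynomial is irreducible over Q. Its two roots generate a degree-2 extension, so [K:Q] = 2.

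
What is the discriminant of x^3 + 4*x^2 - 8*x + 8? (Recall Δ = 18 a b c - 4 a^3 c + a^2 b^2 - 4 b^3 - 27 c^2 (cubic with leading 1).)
Δ = -5312

For x^3 + a x^2 + b x + c the discriminant is Δ = 18 a b c - 4 a^3 c + a^2 b^2 - 4 b^3 - 27 c^2.
Plug a = 4, b = -8, c = 8:
  18*(4)*(-8)*(8) - 4*(4)^3*(8) + (4)^2*(-8)^2 - 4*(-8)^3 - 27*(8)^2
  = -4608 + (-2048) + 1024 + (2048) + (-1728)
  = -5312.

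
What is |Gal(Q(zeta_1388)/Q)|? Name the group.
|Gal(Q(zeta_1388)/Q)| = phi(1388) = 692; group ≅ (Z/1388Z)^* ≅ Z/2Z × Z/346Z

The n-th cyclotomic polynomial Φ_1388(x) is the minimal polynomial of zeta_1388 over Q and has degree phi(1388) = 692. So Q(zeta_1388) is a degree-692 Galois extension with Galois group (Z/1388Z)^*. By CRT, (Z/1388Z)^* ≅ (Z/4Z)^* × (Z/347Z)^*. Each prime-power unit group is (Z/4Z)^* ≅ Z/2Z; (Z/347Z)^* ≅ Z/346Z. Hence Gal(Q(zeta_1388)/Q) ≅ Z/2Z × Z/346Z.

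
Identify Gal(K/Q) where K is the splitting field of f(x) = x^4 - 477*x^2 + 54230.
Gal(K/Q) = V_4 (Klein four-group, Z/2Z × Z/2Z)

f factors as (x^2 - 290)(x^2 - 187), so the splitting field is K = Q(sqrt(290), sqrt(187)). The elements 290, 187, 54230 are all non-squares in Q, so sqrt(290) and sqrt(187) generate independent quadratic extensions. Thus [K:Q] = 4 and Gal(K/Q) is generated by the two order-2 automorphisms sqrt(290) ↦ -sqrt(290) and sqrt(187) ↦ -sqrt(187), giving V_4.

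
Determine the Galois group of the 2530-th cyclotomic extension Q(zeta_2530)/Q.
|Gal(Q(zeta_2530)/Q)| = phi(2530) = 880; group ≅ (Z/2530Z)^* ≅ Z/4Z × Z/10Z × Z/22Z

The n-th cyclotomic polynomial Φ_2530(x) is the minimal polynomial of zeta_2530 over Q and has degree phi(2530) = 880. So Q(zeta_2530) is a degree-880 Galois extension with Galois group (Z/2530Z)^*. By CRT, (Z/2530Z)^* ≅ (Z/2Z)^* × (Z/5Z)^* × (Z/11Z)^* × (Z/23Z)^*. Each prime-power unit group is (Z/2Z)^* ≅ trivial group (order 1); (Z/5Z)^* ≅ Z/4Z; (Z/11Z)^* ≅ Z/10Z; (Z/23Z)^* ≅ Z/22Z. Hence Gal(Q(zeta_2530)/Q) ≅ Z/4Z × Z/10Z × Z/22Z.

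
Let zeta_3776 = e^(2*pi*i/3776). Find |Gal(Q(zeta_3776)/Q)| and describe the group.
|Gal(Q(zeta_3776)/Q)| = phi(3776) = 1856; group ≅ (Z/3776Z)^* ≅ Z/2Z × Z/16Z × Z/58Z

The n-th cyclotomic polynomial Φ_3776(x) is the minimal polynomial of zeta_3776 over Q and has degree phi(3776) = 1856. So Q(zeta_3776) is a degree-1856 Galois extension with Galois group (Z/3776Z)^*. By CRT, (Z/3776Z)^* ≅ (Z/64Z)^* × (Z/59Z)^*. Each prime-power unit group is (Z/64Z)^* ≅ Z/2Z × Z/16Z; (Z/59Z)^* ≅ Z/58Z. Hence Gal(Q(zeta_3776)/Q) ≅ Z/2Z × Z/16Z × Z/58Z.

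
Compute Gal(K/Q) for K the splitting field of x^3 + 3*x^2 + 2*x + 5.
Gal(K/Q) = S_3 (symmetric group of order 6)

Compute the discriminant of x^3 + (3)*x^2 + (2)*x + (5): Δ = -671. Since Δ is not a rational square, the Galois group is not contained in A_3; it must be the full S_3 (irreducibility of the cubic rules out anything smaller).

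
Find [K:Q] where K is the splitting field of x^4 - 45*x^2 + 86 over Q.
[K:Q] = 4

f factors as (x^2 - 2)(x^2 - 43); the splitting field is K = Q(sqrt(2), sqrt(43)). Since 2, 43, and 86 are all non-squares in Q, the three subfields Q(sqrt(2)), Q(sqrt(43)), Q(sqrt(86)) are distinct degree-2 extensions, so [K:Q] = 4 (Klein four Galois group).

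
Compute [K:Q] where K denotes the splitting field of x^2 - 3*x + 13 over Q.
[K:Q] = 2

The discriminant of x^2 + (-3)*x + (13) is b^2 - 4c = 9 - (52) = -43. Since -43 is not a perfect square in Q, the polynomial is irreducible over Q. Its two roots generate a degree-2 extension, so [K:Q] = 2.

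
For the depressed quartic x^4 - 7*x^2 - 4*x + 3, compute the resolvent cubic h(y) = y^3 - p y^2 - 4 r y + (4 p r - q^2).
h(y) = y^3 + 7*y^2 - 12*y - 100

Identify coefficients: p = -7, q = -4, r = 3.
Plug into h(y) = y^3 - p y^2 - 4 r y + (4 p r - q^2):
  h(y) = y^3 - (-7) y^2 - 4*(3) y + (4*(-7)*(3) - (-4)^2)
       = y^3 + (7) y^2 + (-12) y + (-100).
Simplifying: h(y) = y^3 + 7*y^2 - 12*y - 100.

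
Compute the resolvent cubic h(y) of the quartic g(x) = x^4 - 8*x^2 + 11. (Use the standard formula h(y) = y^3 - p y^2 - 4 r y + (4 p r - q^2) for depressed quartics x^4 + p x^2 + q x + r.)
h(y) = y^3 + 8*y^2 - 44*y - 352

Identify coefficients: p = -8, q = 0, r = 11.
Plug into h(y) = y^3 - p y^2 - 4 r y + (4 p r - q^2):
  h(y) = y^3 - (-8) y^2 - 4*(11) y + (4*(-8)*(11) - (0)^2)
       = y^3 + (8) y^2 + (-44) y + (-352).
Simplifying: h(y) = y^3 + 8*y^2 - 44*y - 352.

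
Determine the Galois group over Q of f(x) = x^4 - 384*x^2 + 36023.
Gal(K/Q) = V_4 (Klein four-group, Z/2Z × Z/2Z)

f factors as (x^2 - 163)(x^2 - 221), so the splitting field is K = Q(sqrt(163), sqrt(221)). The elements 163, 221, 36023 are all non-squares in Q, so sqrt(163) and sqrt(221) generate independent quadratic extensions. Thus [K:Q] = 4 and Gal(K/Q) is generated by the two order-2 automorphisms sqrt(163) ↦ -sqrt(163) and sqrt(221) ↦ -sqrt(221), giving V_4.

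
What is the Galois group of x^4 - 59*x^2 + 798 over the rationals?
Gal(K/Q) = V_4 (Klein four-group, Z/2Z × Z/2Z)

f factors as (x^2 - 21)(x^2 - 38), so the splitting field is K = Q(sqrt(21), sqrt(38)). The elements 21, 38, 798 are all non-squares in Q, so sqrt(21) and sqrt(38) generate independent quadratic extensions. Thus [K:Q] = 4 and Gal(K/Q) is generated by the two order-2 automorphisms sqrt(21) ↦ -sqrt(21) and sqrt(38) ↦ -sqrt(38), giving V_4.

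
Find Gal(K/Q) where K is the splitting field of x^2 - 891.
Gal(K/Q) = Z/2Z (cyclic of order 2)

x^2 - 891 is irreducible over Q since 891 is not a rational square. The splitting field Q(sqrt(891)) has degree 2 over Q, and its unique nontrivial automorphism is sqrt(891) ↦ -sqrt(891). Hence Gal(Q(sqrt(891))/Q) = Z/2Z.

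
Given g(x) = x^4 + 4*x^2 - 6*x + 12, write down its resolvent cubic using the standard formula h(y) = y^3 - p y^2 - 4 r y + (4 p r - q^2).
h(y) = y^3 - 4*y^2 - 48*y + 156

Identify coefficients: p = 4, q = -6, r = 12.
Plug into h(y) = y^3 - p y^2 - 4 r y + (4 p r - q^2):
  h(y) = y^3 - (4) y^2 - 4*(12) y + (4*(4)*(12) - (-6)^2)
       = y^3 + (-4) y^2 + (-48) y + (156).
Simplifying: h(y) = y^3 - 4*y^2 - 48*y + 156.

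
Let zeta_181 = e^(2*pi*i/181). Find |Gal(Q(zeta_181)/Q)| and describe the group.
|Gal(Q(zeta_181)/Q)| = phi(181) = 180; group ≅ (Z/181Z)^* ≅ Z/180Z

The n-th cyclotomic polynomial Φ_181(x) is the minimal polynomial of zeta_181 over Q and has degree phi(181) = 180. So Q(zeta_181) is a degree-180 Galois extension with Galois group (Z/181Z)^*. (Z/181Z)^* is cyclic since 181 is an odd prime power (or 4). Hence Gal(Q(zeta_181)/Q) ≅ Z/180Z.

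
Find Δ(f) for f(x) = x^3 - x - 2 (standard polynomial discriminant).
Δ = -104

For a depressed cubic x^3 + p x + q the discriminant is Δ = -4 p^3 - 27 q^2 = -4*(-1)^3 - 27*(-2)^2 = 4 - 108 = -104.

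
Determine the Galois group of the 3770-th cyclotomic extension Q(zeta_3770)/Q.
|Gal(Q(zeta_3770)/Q)| = phi(3770) = 1344; group ≅ (Z/3770Z)^* ≅ Z/4Z × Z/12Z × Z/28Z

The n-th cyclotomic polynomial Φ_3770(x) is the minimal polynomial of zeta_3770 over Q and has degree phi(3770) = 1344. So Q(zeta_3770) is a degree-1344 Galois extension with Galois group (Z/3770Z)^*. By CRT, (Z/3770Z)^* ≅ (Z/2Z)^* × (Z/5Z)^* × (Z/13Z)^* × (Z/29Z)^*. Each prime-power unit group is (Z/2Z)^* ≅ trivial group (order 1); (Z/5Z)^* ≅ Z/4Z; (Z/13Z)^* ≅ Z/12Z; (Z/29Z)^* ≅ Z/28Z. Hence Gal(Q(zeta_3770)/Q) ≅ Z/4Z × Z/12Z × Z/28Z.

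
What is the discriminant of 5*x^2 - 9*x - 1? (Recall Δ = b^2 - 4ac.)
Δ = 101

For a quadratic a x^2 + b x + c the discriminant is Δ = b^2 - 4ac = (-9)^2 - 4*(5)*(-1) = 81 - (-20) = 101.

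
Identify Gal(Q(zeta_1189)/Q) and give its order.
|Gal(Q(zeta_1189)/Q)| = phi(1189) = 1120; group ≅ (Z/1189Z)^* ≅ Z/28Z × Z/40Z

The n-th cyclotomic polynomial Φ_1189(x) is the minimal polynomial of zeta_1189 over Q and has degree phi(1189) = 1120. So Q(zeta_1189) is a degree-1120 Galois extension with Galois group (Z/1189Z)^*. By CRT, (Z/1189Z)^* ≅ (Z/29Z)^* × (Z/41Z)^*. Each prime-power unit group is (Z/29Z)^* ≅ Z/28Z; (Z/41Z)^* ≅ Z/40Z. Hence Gal(Q(zeta_1189)/Q) ≅ Z/28Z × Z/40Z.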